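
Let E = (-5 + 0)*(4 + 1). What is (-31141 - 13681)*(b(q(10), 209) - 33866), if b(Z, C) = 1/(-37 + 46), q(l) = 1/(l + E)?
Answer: 13661431846/9 ≈ 1.5179e+9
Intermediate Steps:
E = -25 (E = -5*5 = -25)
q(l) = 1/(-25 + l) (q(l) = 1/(l - 25) = 1/(-25 + l))
b(Z, C) = ⅑ (b(Z, C) = 1/9 = ⅑)
(-31141 - 13681)*(b(q(10), 209) - 33866) = (-31141 - 13681)*(⅑ - 33866) = -44822*(-304793/9) = 13661431846/9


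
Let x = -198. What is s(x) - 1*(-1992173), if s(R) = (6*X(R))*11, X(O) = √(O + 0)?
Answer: 1992173 + 198*I*√22 ≈ 1.9922e+6 + 928.7*I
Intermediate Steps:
X(O) = √O
s(R) = 66*√R (s(R) = (6*√R)*11 = 66*√R)
s(x) - 1*(-1992173) = 66*√(-198) - 1*(-1992173) = 66*(3*I*√22) + 1992173 = 198*I*√22 + 1992173 = 1992173 + 198*I*√22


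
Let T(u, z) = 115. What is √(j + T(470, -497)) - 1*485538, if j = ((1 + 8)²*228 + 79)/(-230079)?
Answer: -485538 + √6083412542502/230079 ≈ -4.8553e+5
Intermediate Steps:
j = -18547/230079 (j = (9²*228 + 79)*(-1/230079) = (81*228 + 79)*(-1/230079) = (18468 + 79)*(-1/230079) = 18547*(-1/230079) = -18547/230079 ≈ -0.080611)
√(j + T(470, -497)) - 1*485538 = √(-18547/230079 + 115) - 1*485538 = √(26440538/230079) - 485538 = √6083412542502/230079 - 485538 = -485538 + √6083412542502/230079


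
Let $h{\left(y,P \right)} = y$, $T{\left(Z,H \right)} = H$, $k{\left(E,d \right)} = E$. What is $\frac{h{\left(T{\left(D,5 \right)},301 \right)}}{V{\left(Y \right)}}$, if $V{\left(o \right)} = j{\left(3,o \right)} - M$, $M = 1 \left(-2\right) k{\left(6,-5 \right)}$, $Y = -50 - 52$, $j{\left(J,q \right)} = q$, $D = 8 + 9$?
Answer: $- \frac{1}{18} \approx -0.055556$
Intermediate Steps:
$D = 17$
$Y = -102$
$M = -12$ ($M = 1 \left(-2\right) 6 = \left(-2\right) 6 = -12$)
$V{\left(o \right)} = 12 + o$ ($V{\left(o \right)} = o - -12 = o + 12 = 12 + o$)
$\frac{h{\left(T{\left(D,5 \right)},301 \right)}}{V{\left(Y \right)}} = \frac{5}{12 - 102} = \frac{5}{-90} = 5 \left(- \frac{1}{90}\right) = - \frac{1}{18}$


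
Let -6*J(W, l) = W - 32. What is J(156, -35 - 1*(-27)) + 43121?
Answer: 129301/3 ≈ 43100.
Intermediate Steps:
J(W, l) = 16/3 - W/6 (J(W, l) = -(W - 32)/6 = -(-32 + W)/6 = 16/3 - W/6)
J(156, -35 - 1*(-27)) + 43121 = (16/3 - ⅙*156) + 43121 = (16/3 - 26) + 43121 = -62/3 + 43121 = 129301/3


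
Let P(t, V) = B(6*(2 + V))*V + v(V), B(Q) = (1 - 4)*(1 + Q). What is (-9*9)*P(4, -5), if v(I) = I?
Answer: 21060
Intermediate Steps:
B(Q) = -3 - 3*Q (B(Q) = -3*(1 + Q) = -3 - 3*Q)
P(t, V) = V + V*(-39 - 18*V) (P(t, V) = (-3 - 18*(2 + V))*V + V = (-3 - 3*(12 + 6*V))*V + V = (-3 + (-36 - 18*V))*V + V = (-39 - 18*V)*V + V = V*(-39 - 18*V) + V = V + V*(-39 - 18*V))
(-9*9)*P(4, -5) = (-9*9)*(2*(-5)*(-19 - 9*(-5))) = -162*(-5)*(-19 + 45) = -162*(-5)*26 = -81*(-260) = 21060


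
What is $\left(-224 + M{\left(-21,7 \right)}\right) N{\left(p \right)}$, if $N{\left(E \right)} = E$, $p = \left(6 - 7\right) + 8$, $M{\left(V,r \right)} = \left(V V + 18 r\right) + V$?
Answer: $2254$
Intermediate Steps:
$M{\left(V,r \right)} = V + V^{2} + 18 r$ ($M{\left(V,r \right)} = \left(V^{2} + 18 r\right) + V = V + V^{2} + 18 r$)
$p = 7$ ($p = -1 + 8 = 7$)
$\left(-224 + M{\left(-21,7 \right)}\right) N{\left(p \right)} = \left(-224 + \left(-21 + \left(-21\right)^{2} + 18 \cdot 7\right)\right) 7 = \left(-224 + \left(-21 + 441 + 126\right)\right) 7 = \left(-224 + 546\right) 7 = 322 \cdot 7 = 2254$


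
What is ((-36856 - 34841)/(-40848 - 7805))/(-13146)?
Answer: -23899/213197446 ≈ -0.00011210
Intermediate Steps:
((-36856 - 34841)/(-40848 - 7805))/(-13146) = -71697/(-48653)*(-1/13146) = -71697*(-1/48653)*(-1/13146) = (71697/48653)*(-1/13146) = -23899/213197446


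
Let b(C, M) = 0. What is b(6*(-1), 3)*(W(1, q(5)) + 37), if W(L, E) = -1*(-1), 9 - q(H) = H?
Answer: 0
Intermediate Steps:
q(H) = 9 - H
W(L, E) = 1
b(6*(-1), 3)*(W(1, q(5)) + 37) = 0*(1 + 37) = 0*38 = 0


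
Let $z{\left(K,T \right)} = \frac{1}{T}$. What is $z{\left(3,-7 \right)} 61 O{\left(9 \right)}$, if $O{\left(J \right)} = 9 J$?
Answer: $- \frac{4941}{7} \approx -705.86$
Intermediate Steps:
$z{\left(3,-7 \right)} 61 O{\left(9 \right)} = \frac{1}{-7} \cdot 61 \cdot 9 \cdot 9 = \left(- \frac{1}{7}\right) 61 \cdot 81 = \left(- \frac{61}{7}\right) 81 = - \frac{4941}{7}$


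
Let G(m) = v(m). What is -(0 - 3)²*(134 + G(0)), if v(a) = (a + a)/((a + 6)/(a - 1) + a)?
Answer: -1206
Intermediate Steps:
v(a) = 2*a/(a + (6 + a)/(-1 + a)) (v(a) = (2*a)/((6 + a)/(-1 + a) + a) = (2*a)/(a + (6 + a)/(-1 + a)) = 2*a/(a + (6 + a)/(-1 + a)))
G(m) = 2*m*(-1 + m)/(6 + m²)
-(0 - 3)²*(134 + G(0)) = -(0 - 3)²*(134 + 2*0*(-1 + 0)/(6 + 0²)) = -(-3)²*(134 + 2*0*(-1)/(6 + 0)) = -9*(134 + 2*0*(-1)/6) = -9*(134 + 2*0*(⅙)*(-1)) = -9*(134 + 0) = -9*134 = -1*1206 = -1206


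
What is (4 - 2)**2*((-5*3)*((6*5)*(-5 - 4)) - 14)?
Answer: 16144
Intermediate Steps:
(4 - 2)**2*((-5*3)*((6*5)*(-5 - 4)) - 14) = 2**2*(-450*(-9) - 14) = 4*(-15*(-270) - 14) = 4*(4050 - 14) = 4*4036 = 16144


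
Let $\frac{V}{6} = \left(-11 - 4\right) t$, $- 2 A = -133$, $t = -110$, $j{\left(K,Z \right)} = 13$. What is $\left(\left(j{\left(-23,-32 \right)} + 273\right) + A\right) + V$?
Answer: $\frac{20505}{2} \approx 10253.0$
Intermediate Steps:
$A = \frac{133}{2}$ ($A = \left(- \frac{1}{2}\right) \left(-133\right) = \frac{133}{2} \approx 66.5$)
$V = 9900$ ($V = 6 \left(-11 - 4\right) \left(-110\right) = 6 \left(\left(-15\right) \left(-110\right)\right) = 6 \cdot 1650 = 9900$)
$\left(\left(j{\left(-23,-32 \right)} + 273\right) + A\right) + V = \left(\left(13 + 273\right) + \frac{133}{2}\right) + 9900 = \left(286 + \frac{133}{2}\right) + 9900 = \frac{705}{2} + 9900 = \frac{20505}{2}$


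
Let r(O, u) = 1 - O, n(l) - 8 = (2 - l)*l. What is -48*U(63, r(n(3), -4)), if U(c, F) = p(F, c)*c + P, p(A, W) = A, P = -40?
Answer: 14016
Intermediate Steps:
n(l) = 8 + l*(2 - l) (n(l) = 8 + (2 - l)*l = 8 + l*(2 - l))
U(c, F) = -40 + F*c (U(c, F) = F*c - 40 = -40 + F*c)
-48*U(63, r(n(3), -4)) = -48*(-40 + (1 - (8 - 1*3² + 2*3))*63) = -48*(-40 + (1 - (8 - 1*9 + 6))*63) = -48*(-40 + (1 - (8 - 9 + 6))*63) = -48*(-40 + (1 - 1*5)*63) = -48*(-40 + (1 - 5)*63) = -48*(-40 - 4*63) = -48*(-40 - 252) = -48*(-292) = 14016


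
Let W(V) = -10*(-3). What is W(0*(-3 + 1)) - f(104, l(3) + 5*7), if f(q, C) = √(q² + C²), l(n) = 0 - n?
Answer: 30 - 8*√185 ≈ -78.812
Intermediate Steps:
l(n) = -n
W(V) = 30
f(q, C) = √(C² + q²)
W(0*(-3 + 1)) - f(104, l(3) + 5*7) = 30 - √((-1*3 + 5*7)² + 104²) = 30 - √((-3 + 35)² + 10816) = 30 - √(32² + 10816) = 30 - √(1024 + 10816) = 30 - √11840 = 30 - 8*√185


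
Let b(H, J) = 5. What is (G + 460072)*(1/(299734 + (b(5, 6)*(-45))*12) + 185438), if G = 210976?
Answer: 18481128597982932/148517 ≈ 1.2444e+11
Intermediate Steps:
(G + 460072)*(1/(299734 + (b(5, 6)*(-45))*12) + 185438) = (210976 + 460072)*(1/(299734 + (5*(-45))*12) + 185438) = 671048*(1/(299734 - 225*12) + 185438) = 671048*(1/(299734 - 2700) + 185438) = 671048*(1/297034 + 185438) = 671048*(55081390893/297034) = 18481128597982932/148517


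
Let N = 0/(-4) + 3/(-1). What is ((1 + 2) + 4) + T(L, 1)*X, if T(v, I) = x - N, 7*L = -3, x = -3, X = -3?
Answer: 7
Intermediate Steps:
L = -3/7 (L = (⅐)*(-3) = -3/7 ≈ -0.42857)
N = -3 (N = 0*(-¼) + 3*(-1) = 0 - 3 = -3)
T(v, I) = 0 (T(v, I) = -3 - 1*(-3) = -3 + 3 = 0)
((1 + 2) + 4) + T(L, 1)*X = ((1 + 2) + 4) + 0*(-3) = (3 + 4) + 0 = 7 + 0 = 7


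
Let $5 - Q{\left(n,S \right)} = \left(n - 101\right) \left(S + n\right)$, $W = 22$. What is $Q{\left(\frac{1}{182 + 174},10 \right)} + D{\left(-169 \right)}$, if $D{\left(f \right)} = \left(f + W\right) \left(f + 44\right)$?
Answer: $\frac{2457443435}{126736} \approx 19390.0$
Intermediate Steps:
$D{\left(f \right)} = \left(22 + f\right) \left(44 + f\right)$ ($D{\left(f \right)} = \left(f + 22\right) \left(f + 44\right) = \left(22 + f\right) \left(44 + f\right)$)
$Q{\left(n,S \right)} = 5 - \left(-101 + n\right) \left(S + n\right)$ ($Q{\left(n,S \right)} = 5 - \left(n - 101\right) \left(S + n\right) = 5 - \left(-101 + n\right) \left(S + n\right)$)
$Q{\left(\frac{1}{182 + 174},10 \right)} + D{\left(-169 \right)} = \left(5 - \left(\frac{1}{182 + 174}\right)^{2} + 101 \cdot 10 + \frac{101}{182 + 174} - \frac{10}{182 + 174}\right) + \left(968 + \left(-169\right)^{2} + 66 \left(-169\right)\right) = \left(5 - \left(\frac{1}{356}\right)^{2} + 1010 + \frac{101}{356} - \frac{10}{356}\right) + \left(968 + 28561 - 11154\right) = \left(5 - \left(\frac{1}{356}\right)^{2} + 1010 + 101 \cdot \frac{1}{356} - 10 \cdot \frac{1}{356}\right) + 18375 = \left(5 - \frac{1}{126736} + 1010 + \frac{101}{356} - \frac{5}{178}\right) + 18375 = \frac{128669435}{126736} + 18375 = \frac{2457443435}{126736}$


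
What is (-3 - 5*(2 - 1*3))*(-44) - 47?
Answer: -135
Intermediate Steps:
(-3 - 5*(2 - 1*3))*(-44) - 47 = (-3 - 5*(2 - 3))*(-44) - 47 = (-3 - 5*(-1))*(-44) - 47 = (-3 + 5)*(-44) - 47 = 2*(-44) - 47 = -88 - 47 = -135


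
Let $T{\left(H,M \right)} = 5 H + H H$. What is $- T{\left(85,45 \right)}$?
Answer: $-7650$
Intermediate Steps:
$T{\left(H,M \right)} = H^{2} + 5 H$ ($T{\left(H,M \right)} = 5 H + H^{2} = H^{2} + 5 H$)
$- T{\left(85,45 \right)} = - 85 \left(5 + 85\right) = - 85 \cdot 90 = \left(-1\right) 7650 = -7650$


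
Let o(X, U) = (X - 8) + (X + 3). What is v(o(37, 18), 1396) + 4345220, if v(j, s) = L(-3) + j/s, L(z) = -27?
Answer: 6065889497/1396 ≈ 4.3452e+6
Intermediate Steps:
o(X, U) = -5 + 2*X (o(X, U) = (-8 + X) + (3 + X) = -5 + 2*X)
v(j, s) = -27 + j/s
v(o(37, 18), 1396) + 4345220 = (-27 + (-5 + 2*37)/1396) + 4345220 = (-27 + (-5 + 74)*(1/1396)) + 4345220 = (-27 + 69*(1/1396)) + 4345220 = (-27 + 69/1396) + 4345220 = -37623/1396 + 4345220 = 6065889497/1396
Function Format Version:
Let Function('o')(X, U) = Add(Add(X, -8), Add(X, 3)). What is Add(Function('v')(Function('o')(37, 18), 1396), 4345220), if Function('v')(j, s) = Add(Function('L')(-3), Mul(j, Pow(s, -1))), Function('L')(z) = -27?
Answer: Rational(6065889497, 1396) ≈ 4.3452e+6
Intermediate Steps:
Function('o')(X, U) = Add(-5, Mul(2, X)) (Function('o')(X, U) = Add(Add(-8, X), Add(3, X)) = Add(-5, Mul(2, X)))
Function('v')(j, s) = Add(-27, Mul(j, Pow(s, -1)))
Add(Function('v')(Function('o')(37, 18), 1396), 4345220) = Add(Add(-27, Mul(Add(-5, Mul(2, 37)), Pow(1396, -1))), 4345220) = Add(Add(-27, Mul(Add(-5, 74), Rational(1, 1396))), 4345220) = Add(Add(-27, Mul(69, Rational(1, 1396))), 4345220) = Add(Add(-27, Rational(69, 1396)), 4345220) = Add(Rational(-37623, 1396), 4345220) = Rational(6065889497, 1396)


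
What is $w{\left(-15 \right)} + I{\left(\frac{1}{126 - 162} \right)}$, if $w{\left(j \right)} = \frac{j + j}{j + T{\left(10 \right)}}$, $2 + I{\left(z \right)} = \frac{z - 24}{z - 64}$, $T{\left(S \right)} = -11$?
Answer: $- \frac{2822}{5993} \approx -0.47088$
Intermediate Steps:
$I{\left(z \right)} = -2 + \frac{-24 + z}{-64 + z}$ ($I{\left(z \right)} = -2 + \frac{z - 24}{z - 64} = -2 + \frac{-24 + z}{-64 + z}$)
$w{\left(j \right)} = \frac{2 j}{-11 + j}$ ($w{\left(j \right)} = \frac{j + j}{j - 11} = \frac{2 j}{-11 + j}$)
$w{\left(-15 \right)} + I{\left(\frac{1}{126 - 162} \right)} = 2 \left(-15\right) \frac{1}{-11 - 15} + \frac{104 - \frac{1}{126 - 162}}{-64 + \frac{1}{126 - 162}} = 2 \left(-15\right) \frac{1}{-26} + \frac{104 - \frac{1}{-36}}{-64 + \frac{1}{-36}} = 2 \left(-15\right) \left(- \frac{1}{26}\right) + \frac{104 - - \frac{1}{36}}{-64 - \frac{1}{36}} = \frac{15}{13} + \frac{104 + \frac{1}{36}}{- \frac{2305}{36}} = \frac{15}{13} - \frac{749}{461} = - \frac{2822}{5993}$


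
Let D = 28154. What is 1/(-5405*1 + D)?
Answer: 1/22749 ≈ 4.3958e-5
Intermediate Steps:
1/(-5405*1 + D) = 1/(-5405*1 + 28154) = 1/(-5405 + 28154) = 1/22749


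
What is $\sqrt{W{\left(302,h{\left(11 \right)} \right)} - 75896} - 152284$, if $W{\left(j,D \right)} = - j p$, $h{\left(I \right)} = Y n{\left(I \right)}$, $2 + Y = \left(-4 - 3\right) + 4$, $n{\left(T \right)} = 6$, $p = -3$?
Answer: $-152284 + i \sqrt{74990} \approx -1.5228 \cdot 10^{5} + 273.84 i$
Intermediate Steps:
$Y = -5$ ($Y = -2 + \left(\left(-4 - 3\right) + 4\right) = -2 + \left(-7 + 4\right) = -2 - 3 = -5$)
$h{\left(I \right)} = -30$ ($h{\left(I \right)} = \left(-5\right) 6 = -30$)
$W{\left(j,D \right)} = 3 j$ ($W{\left(j,D \right)} = - j \left(-3\right) = 3 j$)
$\sqrt{W{\left(302,h{\left(11 \right)} \right)} - 75896} - 152284 = \sqrt{3 \cdot 302 - 75896} - 152284 = \sqrt{906 - 75896} - 152284 = \sqrt{-74990} - 152284 = i \sqrt{74990} - 152284 = -152284 + i \sqrt{74990}$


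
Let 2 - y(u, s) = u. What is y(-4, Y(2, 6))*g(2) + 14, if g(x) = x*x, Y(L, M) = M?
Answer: 38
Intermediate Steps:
y(u, s) = 2 - u
g(x) = x**2
y(-4, Y(2, 6))*g(2) + 14 = (2 - 1*(-4))*2**2 + 14 = (2 + 4)*4 + 14 = 6*4 + 14 = 24 + 14 = 38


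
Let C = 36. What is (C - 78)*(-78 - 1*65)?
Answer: 6006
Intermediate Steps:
(C - 78)*(-78 - 1*65) = (36 - 78)*(-78 - 1*65) = -42*(-78 - 65) = -42*(-143) = 6006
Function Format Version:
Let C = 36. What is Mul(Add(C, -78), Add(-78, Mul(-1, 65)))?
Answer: 6006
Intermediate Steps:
Mul(Add(C, -78), Add(-78, Mul(-1, 65))) = Mul(Add(36, -78), Add(-78, Mul(-1, 65))) = Mul(-42, Add(-78, -65)) = Mul(-42, -143) = 6006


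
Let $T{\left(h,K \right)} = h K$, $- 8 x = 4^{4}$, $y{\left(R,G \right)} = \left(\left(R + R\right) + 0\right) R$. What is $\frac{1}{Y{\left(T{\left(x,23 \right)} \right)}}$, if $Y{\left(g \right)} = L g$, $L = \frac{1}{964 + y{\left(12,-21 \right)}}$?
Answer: $- \frac{313}{184} \approx -1.7011$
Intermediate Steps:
$y{\left(R,G \right)} = 2 R^{2}$ ($y{\left(R,G \right)} = \left(2 R + 0\right) R = 2 R R = 2 R^{2}$)
$x = -32$ ($x = - \frac{4^{4}}{8} = \left(- \frac{1}{8}\right) 256 = -32$)
$L = \frac{1}{1252}$ ($L = \frac{1}{964 + 2 \cdot 12^{2}} = \frac{1}{964 + 2 \cdot 144} = \frac{1}{964 + 288} = \frac{1}{1252} \approx 0.00079872$)
$T{\left(h,K \right)} = K h$
$Y{\left(g \right)} = \frac{g}{1252}$
$\frac{1}{Y{\left(T{\left(x,23 \right)} \right)}} = \frac{1}{\frac{1}{1252} \cdot 23 \left(-32\right)} = \frac{1}{\frac{1}{1252} \left(-736\right)} = \frac{1}{- \frac{184}{313}} = - \frac{313}{184}$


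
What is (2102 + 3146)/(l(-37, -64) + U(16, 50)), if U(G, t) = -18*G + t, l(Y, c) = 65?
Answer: -5248/173 ≈ -30.335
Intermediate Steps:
U(G, t) = t - 18*G
(2102 + 3146)/(l(-37, -64) + U(16, 50)) = (2102 + 3146)/(65 + (50 - 18*16)) = 5248/(65 + (50 - 288)) = 5248/(65 - 238) = 5248/(-173) = 5248*(-1/173) = -5248/173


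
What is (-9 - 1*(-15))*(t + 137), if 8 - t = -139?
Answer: 1704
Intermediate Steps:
t = 147 (t = 8 - 1*(-139) = 8 + 139 = 147)
(-9 - 1*(-15))*(t + 137) = (-9 - 1*(-15))*(147 + 137) = (-9 + 15)*284 = 6*284 = 1704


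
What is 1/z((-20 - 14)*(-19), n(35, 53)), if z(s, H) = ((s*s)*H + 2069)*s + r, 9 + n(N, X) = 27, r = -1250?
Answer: 1/4853885772 ≈ 2.0602e-10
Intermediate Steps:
n(N, X) = 18 (n(N, X) = -9 + 27 = 18)
z(s, H) = -1250 + s*(2069 + H*s²) (z(s, H) = ((s*s)*H + 2069)*s - 1250 = (s²*H + 2069)*s - 1250 = (H*s² + 2069)*s - 1250 = (2069 + H*s²)*s - 1250 = s*(2069 + H*s²) - 1250 = -1250 + s*(2069 + H*s²))
1/z((-20 - 14)*(-19), n(35, 53)) = 1/(-1250 + 2069*((-20 - 14)*(-19)) + 18*((-20 - 14)*(-19))³) = 1/(-1250 + 2069*(-34*(-19)) + 18*(-34*(-19))³) = 1/(-1250 + 2069*646 + 18*646³) = 1/(-1250 + 1336574 + 18*269586136) = 1/(-1250 + 1336574 + 4852550448) = 1/4853885772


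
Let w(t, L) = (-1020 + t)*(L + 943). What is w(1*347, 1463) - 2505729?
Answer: -4124967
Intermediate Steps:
w(t, L) = (-1020 + t)*(943 + L)
w(1*347, 1463) - 2505729 = (-961860 - 1020*1463 + 943*(1*347) + 1463*(1*347)) - 2505729 = (-961860 - 1492260 + 943*347 + 1463*347) - 2505729 = (-961860 - 1492260 + 327221 + 507661) - 2505729 = -1619238 - 2505729 = -4124967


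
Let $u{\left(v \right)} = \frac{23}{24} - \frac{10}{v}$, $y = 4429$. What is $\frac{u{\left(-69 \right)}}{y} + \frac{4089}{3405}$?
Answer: $\frac{1110988173}{924952360} \approx 1.2011$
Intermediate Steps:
$u{\left(v \right)} = \frac{23}{24} - \frac{10}{v}$ ($u{\left(v \right)} = 23 \cdot \frac{1}{24} - \frac{10}{v} = \frac{23}{24} - \frac{10}{v}$)
$\frac{u{\left(-69 \right)}}{y} + \frac{4089}{3405} = \frac{\frac{23}{24} - \frac{10}{-69}}{4429} + \frac{4089}{3405} = \left(\frac{23}{24} - - \frac{10}{69}\right) \frac{1}{4429} + 4089 \cdot \frac{1}{3405} = \left(\frac{23}{24} + \frac{10}{69}\right) \frac{1}{4429} + \frac{1363}{1135} = \frac{203}{184} \cdot \frac{1}{4429} + \frac{1363}{1135} = \frac{203}{814936} + \frac{1363}{1135} = \frac{1110988173}{924952360}$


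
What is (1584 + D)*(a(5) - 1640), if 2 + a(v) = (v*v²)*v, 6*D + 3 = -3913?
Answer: -947166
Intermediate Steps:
D = -1958/3 (D = -½ + (⅙)*(-3913) = -½ - 3913/6 = -1958/3 ≈ -652.67)
a(v) = -2 + v⁴ (a(v) = -2 + (v*v²)*v = -2 + v³*v = -2 + v⁴)
(1584 + D)*(a(5) - 1640) = (1584 - 1958/3)*((-2 + 5⁴) - 1640) = 2794*((-2 + 625) - 1640)/3 = 2794*(623 - 1640)/3 = (2794/3)*(-1017) = -947166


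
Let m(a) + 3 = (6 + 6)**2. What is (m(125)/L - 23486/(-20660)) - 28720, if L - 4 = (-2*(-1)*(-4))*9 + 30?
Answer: -2818689774/98135 ≈ -28723.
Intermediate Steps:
L = -38 (L = 4 + ((-2*(-1)*(-4))*9 + 30) = 4 + ((2*(-4))*9 + 30) = 4 + (-8*9 + 30) = 4 + (-72 + 30) = 4 - 42 = -38)
m(a) = 141 (m(a) = -3 + (6 + 6)**2 = -3 + 12**2 = -3 + 144 = 141)
(m(125)/L - 23486/(-20660)) - 28720 = (141/(-38) - 23486/(-20660)) - 28720 = (141*(-1/38) - 23486*(-1/20660)) - 28720 = (-141/38 + 11743/10330) - 28720 = -252574/98135 - 28720 = -2818689774/98135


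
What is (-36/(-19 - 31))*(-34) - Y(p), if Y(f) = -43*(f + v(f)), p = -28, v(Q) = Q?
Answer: -60812/25 ≈ -2432.5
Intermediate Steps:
Y(f) = -86*f (Y(f) = -43*(f + f) = -86*f)
(-36/(-19 - 31))*(-34) - Y(p) = (-36/(-19 - 31))*(-34) - (-86)*(-28) = (-36/(-50))*(-34) - 1*2408 = -1/50*(-36)*(-34) - 2408 = (18/25)*(-34) - 2408 = -612/25 - 2408 = -60812/25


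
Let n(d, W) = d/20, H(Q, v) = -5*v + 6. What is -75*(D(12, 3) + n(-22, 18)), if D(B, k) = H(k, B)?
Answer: 8265/2 ≈ 4132.5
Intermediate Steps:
H(Q, v) = 6 - 5*v
n(d, W) = d/20 (n(d, W) = d*(1/20) = d/20)
D(B, k) = 6 - 5*B
-75*(D(12, 3) + n(-22, 18)) = -75*((6 - 5*12) + (1/20)*(-22)) = -75*((6 - 60) - 11/10) = -75*(-54 - 11/10) = -75*(-551/10) = 8265/2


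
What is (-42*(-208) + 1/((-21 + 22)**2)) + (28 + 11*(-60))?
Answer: 8105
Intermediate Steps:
(-42*(-208) + 1/((-21 + 22)**2)) + (28 + 11*(-60)) = (8736 + 1/(1**2)) + (28 - 660) = (8736 + 1/1) - 632 = (8736 + 1) - 632 = 8737 - 632 = 8105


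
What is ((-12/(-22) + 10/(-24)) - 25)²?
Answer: 10778089/17424 ≈ 618.58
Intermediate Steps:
((-12/(-22) + 10/(-24)) - 25)² = ((-12*(-1/22) + 10*(-1/24)) - 25)² = ((6/11 - 5/12) - 25)² = (17/132 - 25)² = (-3283/132)² = 10778089/17424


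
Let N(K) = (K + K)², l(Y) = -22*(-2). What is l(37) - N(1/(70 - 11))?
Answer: 153160/3481 ≈ 43.999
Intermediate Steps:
l(Y) = 44
N(K) = 4*K² (N(K) = (2*K)² = 4*K²)
l(37) - N(1/(70 - 11)) = 44 - 4*(1/(70 - 11))² = 44 - 4*(1/59)² = 44 - 4/3481 = 153160/3481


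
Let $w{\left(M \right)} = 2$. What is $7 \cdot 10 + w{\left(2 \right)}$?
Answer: $72$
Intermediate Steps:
$7 \cdot 10 + w{\left(2 \right)} = 7 \cdot 10 + 2 = 70 + 2 = 72$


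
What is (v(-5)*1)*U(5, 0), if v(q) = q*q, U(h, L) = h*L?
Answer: 0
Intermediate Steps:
U(h, L) = L*h
v(q) = q²
(v(-5)*1)*U(5, 0) = ((-5)²*1)*(0*5) = (25*1)*0 = 25*0 = 0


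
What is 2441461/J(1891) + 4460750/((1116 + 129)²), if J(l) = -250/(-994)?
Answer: 75232414963867/7750125 ≈ 9.7072e+6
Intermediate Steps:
J(l) = 125/497 (J(l) = -250*(-1/994) = 125/497)
2441461/J(1891) + 4460750/((1116 + 129)²) = 2441461/(125/497) + 4460750/((1116 + 129)²) = 2441461*(497/125) + 4460750/(1245²) = 1213406117/125 + 4460750/1550025 = 1213406117/125 + 4460750*(1/1550025) = 1213406117/125 + 178430/62001 = 75232414963867/7750125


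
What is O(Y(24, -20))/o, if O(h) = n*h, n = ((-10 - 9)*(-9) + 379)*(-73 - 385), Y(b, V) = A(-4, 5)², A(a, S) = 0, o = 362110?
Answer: 0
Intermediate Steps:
Y(b, V) = 0 (Y(b, V) = 0² = 0)
n = -251900 (n = (-19*(-9) + 379)*(-458) = (171 + 379)*(-458) = 550*(-458) = -251900)
O(h) = -251900*h
O(Y(24, -20))/o = -251900*0/362110 = 0*(1/362110) = 0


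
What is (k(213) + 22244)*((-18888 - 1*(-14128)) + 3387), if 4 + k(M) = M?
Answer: -30827969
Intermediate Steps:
k(M) = -4 + M
(k(213) + 22244)*((-18888 - 1*(-14128)) + 3387) = ((-4 + 213) + 22244)*((-18888 - 1*(-14128)) + 3387) = (209 + 22244)*((-18888 + 14128) + 3387) = 22453*(-4760 + 3387) = 22453*(-1373) = -30827969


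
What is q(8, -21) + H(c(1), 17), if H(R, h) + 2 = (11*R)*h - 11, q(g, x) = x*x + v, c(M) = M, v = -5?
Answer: 610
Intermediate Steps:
q(g, x) = -5 + x² (q(g, x) = x*x - 5 = x² - 5 = -5 + x²)
H(R, h) = -13 + 11*R*h (H(R, h) = -2 + ((11*R)*h - 11) = -2 + (11*R*h - 11) = -2 + (-11 + 11*R*h) = -13 + 11*R*h)
q(8, -21) + H(c(1), 17) = (-5 + (-21)²) + (-13 + 11*1*17) = (-5 + 441) + (-13 + 187) = 436 + 174 = 610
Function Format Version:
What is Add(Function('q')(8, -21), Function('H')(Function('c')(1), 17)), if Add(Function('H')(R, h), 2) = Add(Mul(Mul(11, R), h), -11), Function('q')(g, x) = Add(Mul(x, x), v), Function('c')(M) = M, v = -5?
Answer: 610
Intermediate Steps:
Function('q')(g, x) = Add(-5, Pow(x, 2)) (Function('q')(g, x) = Add(Mul(x, x), -5) = Add(Pow(x, 2), -5) = Add(-5, Pow(x, 2)))
Function('H')(R, h) = Add(-13, Mul(11, R, h)) (Function('H')(R, h) = Add(-2, Add(Mul(Mul(11, R), h), -11)) = Add(-2, Add(Mul(11, R, h), -11)) = Add(-2, Add(-11, Mul(11, R, h))) = Add(-13, Mul(11, R, h)))
Add(Function('q')(8, -21), Function('H')(Function('c')(1), 17)) = Add(Add(-5, Pow(-21, 2)), Add(-13, Mul(11, 1, 17))) = Add(Add(-5, 441), Add(-13, 187)) = Add(436, 174) = 610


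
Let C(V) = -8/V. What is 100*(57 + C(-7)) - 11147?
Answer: -37329/7 ≈ -5332.7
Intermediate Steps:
100*(57 + C(-7)) - 11147 = 100*(57 - 8/(-7)) - 11147 = 100*(57 - 8*(-⅐)) - 11147 = 100*(57 + 8/7) - 11147 = 100*(407/7) - 11147 = 40700/7 - 11147 = -37329/7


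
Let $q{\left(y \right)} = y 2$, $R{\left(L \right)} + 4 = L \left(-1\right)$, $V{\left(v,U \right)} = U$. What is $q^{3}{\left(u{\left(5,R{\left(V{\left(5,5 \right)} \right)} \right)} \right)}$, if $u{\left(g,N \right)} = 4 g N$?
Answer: $-46656000$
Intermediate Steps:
$R{\left(L \right)} = -4 - L$ ($R{\left(L \right)} = -4 + L \left(-1\right) = -4 - L$)
$u{\left(g,N \right)} = 4 N g$
$q{\left(y \right)} = 2 y$
$q^{3}{\left(u{\left(5,R{\left(V{\left(5,5 \right)} \right)} \right)} \right)} = \left(2 \cdot 4 \left(-4 - 5\right) 5\right)^{3} = \left(2 \cdot 4 \left(-9\right) 5\right)^{3} = \left(2 \left(-180\right)\right)^{3} = \left(-360\right)^{3} = -46656000$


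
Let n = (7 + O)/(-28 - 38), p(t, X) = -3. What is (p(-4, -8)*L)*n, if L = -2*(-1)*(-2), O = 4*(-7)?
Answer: 42/11 ≈ 3.8182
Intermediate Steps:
O = -28
L = -4 (L = 2*(-2) = -4)
n = 7/22 (n = (7 - 28)/(-28 - 38) = -21/(-66) = -21*(-1/66) = 7/22 ≈ 0.31818)
(p(-4, -8)*L)*n = -3*(-4)*(7/22) = 12*(7/22) = 42/11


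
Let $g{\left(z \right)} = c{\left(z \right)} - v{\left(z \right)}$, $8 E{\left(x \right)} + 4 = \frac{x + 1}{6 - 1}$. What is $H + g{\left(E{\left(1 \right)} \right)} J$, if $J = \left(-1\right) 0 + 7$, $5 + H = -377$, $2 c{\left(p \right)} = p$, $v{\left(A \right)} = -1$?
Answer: $- \frac{15063}{40} \approx -376.58$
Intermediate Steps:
$E{\left(x \right)} = - \frac{19}{40} + \frac{x}{40}$ ($E{\left(x \right)} = - \frac{1}{2} + \frac{\left(x + 1\right) \frac{1}{6 - 1}}{8} = - \frac{1}{2} + \frac{\left(1 + x\right) \frac{1}{5}}{8} = - \frac{1}{2} + \frac{\frac{1}{5} + \frac{x}{5}}{8} = - \frac{1}{2} + \left(\frac{1}{40} + \frac{x}{40}\right) = - \frac{19}{40} + \frac{x}{40}$)
$c{\left(p \right)} = \frac{p}{2}$
$g{\left(z \right)} = 1 + \frac{z}{2}$ ($g{\left(z \right)} = \frac{z}{2} - -1 = \frac{z}{2} + 1 = 1 + \frac{z}{2}$)
$H = -382$ ($H = -5 - 377 = -382$)
$J = 7$ ($J = 0 + 7 = 7$)
$H + g{\left(E{\left(1 \right)} \right)} J = -382 + \left(1 + \frac{- \frac{19}{40} + \frac{1}{40} \cdot 1}{2}\right) 7 = -382 + \left(1 + \frac{- \frac{19}{40} + \frac{1}{40}}{2}\right) 7 = -382 + \left(1 + \frac{1}{2} \left(- \frac{9}{20}\right)\right) 7 = -382 + \left(1 - \frac{9}{40}\right) 7 = -382 + \frac{31}{40} \cdot 7 = -382 + \frac{217}{40} = - \frac{15063}{40}$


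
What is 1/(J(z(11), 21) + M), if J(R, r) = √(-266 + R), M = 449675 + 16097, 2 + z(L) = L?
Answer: 465772/216943556241 - I*√257/216943556241 ≈ 2.147e-6 - 7.3896e-11*I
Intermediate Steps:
z(L) = -2 + L
M = 465772
1/(J(z(11), 21) + M) = 1/(√(-266 + (-2 + 11)) + 465772) = 1/(√(-266 + 9) + 465772) = 1/(√(-257) + 465772) = 1/(I*√257 + 465772) = 1/(465772 + I*√257)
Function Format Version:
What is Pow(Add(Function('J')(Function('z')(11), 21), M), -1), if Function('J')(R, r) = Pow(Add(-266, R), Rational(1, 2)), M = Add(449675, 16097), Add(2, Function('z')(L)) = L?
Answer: Add(Rational(465772, 216943556241), Mul(Rational(-1, 216943556241), I, Pow(257, Rational(1, 2)))) ≈ Add(2.1470e-6, Mul(-7.3896e-11, I))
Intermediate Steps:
Function('z')(L) = Add(-2, L)
M = 465772
Pow(Add(Function('J')(Function('z')(11), 21), M), -1) = Pow(Add(Pow(Add(-266, Add(-2, 11)), Rational(1, 2)), 465772), -1) = Pow(Add(Pow(Add(-266, 9), Rational(1, 2)), 465772), -1) = Pow(Add(Pow(-257, Rational(1, 2)), 465772), -1) = Pow(Add(Mul(I, Pow(257, Rational(1, 2))), 465772), -1) = Pow(Add(465772, Mul(I, Pow(257, Rational(1, 2)))), -1)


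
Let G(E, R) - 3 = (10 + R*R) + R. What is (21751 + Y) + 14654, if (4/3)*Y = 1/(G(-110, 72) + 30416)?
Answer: 1732149901/47580 ≈ 36405.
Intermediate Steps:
G(E, R) = 13 + R + R**2 (G(E, R) = 3 + ((10 + R*R) + R) = 3 + ((10 + R**2) + R) = 3 + (10 + R + R**2) = 13 + R + R**2)
Y = 1/47580 (Y = 3/(4*((13 + 72 + 72**2) + 30416)) = 3/(4*((13 + 72 + 5184) + 30416)) = 3/(4*(5269 + 30416)) = (3/4)/35685 = (3/4)*(1/35685) = 1/47580 ≈ 2.1017e-5)
(21751 + Y) + 14654 = (21751 + 1/47580) + 14654 = 1034912581/47580 + 14654 = 1732149901/47580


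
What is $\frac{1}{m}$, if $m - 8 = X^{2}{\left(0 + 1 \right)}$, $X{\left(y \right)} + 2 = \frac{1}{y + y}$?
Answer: $\frac{4}{41} \approx 0.097561$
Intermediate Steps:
$X{\left(y \right)} = -2 + \frac{1}{2 y}$ ($X{\left(y \right)} = -2 + \frac{1}{y + y} = -2 + \frac{1}{2 y}$)
$m = \frac{41}{4}$ ($m = 8 + \left(-2 + \frac{1}{2 \left(0 + 1\right)}\right)^{2} = 8 + \left(-2 + \frac{1}{2 \cdot 1}\right)^{2} = 8 + \left(-2 + \frac{1}{2} \cdot 1\right)^{2} = 8 + \left(-2 + \frac{1}{2}\right)^{2} = 8 + \left(- \frac{3}{2}\right)^{2} = 8 + \frac{9}{4} = \frac{41}{4} \approx 10.25$)
$\frac{1}{m} = \frac{1}{\frac{41}{4}} = \frac{4}{41}$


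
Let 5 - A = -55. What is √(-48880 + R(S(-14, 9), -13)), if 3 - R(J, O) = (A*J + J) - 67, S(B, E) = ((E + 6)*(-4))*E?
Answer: 23*I*√30 ≈ 125.98*I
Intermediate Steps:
A = 60 (A = 5 - 1*(-55) = 5 + 55 = 60)
S(B, E) = E*(-24 - 4*E) (S(B, E) = ((6 + E)*(-4))*E = (-24 - 4*E)*E = E*(-24 - 4*E))
R(J, O) = 70 - 61*J (R(J, O) = 3 - ((60*J + J) - 67) = 3 - (61*J - 67) = 3 - (-67 + 61*J) = 3 + (67 - 61*J) = 70 - 61*J)
√(-48880 + R(S(-14, 9), -13)) = √(-48880 + (70 - (-244)*9*(6 + 9))) = √(-48880 + (70 - (-244)*9*15)) = √(-48880 + (70 - 61*(-540))) = √(-48880 + (70 + 32940)) = √(-48880 + 33010) = √(-15870) = 23*I*√30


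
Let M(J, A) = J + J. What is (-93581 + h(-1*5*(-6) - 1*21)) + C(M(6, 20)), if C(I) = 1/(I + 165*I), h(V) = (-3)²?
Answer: -186395423/1992 ≈ -93572.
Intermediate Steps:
h(V) = 9
M(J, A) = 2*J
C(I) = 1/(166*I)
(-93581 + h(-1*5*(-6) - 1*21)) + C(M(6, 20)) = (-93581 + 9) + 1/(166*((2*6))) = -93572 + (1/166)/12 = -93572 + (1/166)*(1/12) = -93572 + 1/1992 = -186395423/1992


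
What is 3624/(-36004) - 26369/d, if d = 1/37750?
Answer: -8959863180656/9001 ≈ -9.9543e+8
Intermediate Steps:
d = 1/37750 ≈ 2.6490e-5
3624/(-36004) - 26369/d = 3624/(-36004) - 26369/1/37750 = 3624*(-1/36004) - 26369*37750 = -906/9001 - 995429750 = -8959863180656/9001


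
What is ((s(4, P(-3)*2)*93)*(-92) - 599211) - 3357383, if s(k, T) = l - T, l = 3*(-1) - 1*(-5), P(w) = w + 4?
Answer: -3956594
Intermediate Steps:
P(w) = 4 + w
l = 2 (l = -3 + 5 = 2)
s(k, T) = 2 - T
((s(4, P(-3)*2)*93)*(-92) - 599211) - 3357383 = (((2 - (4 - 3)*2)*93)*(-92) - 599211) - 3357383 = (((2 - 2)*93)*(-92) - 599211) - 3357383 = ((0*93)*(-92) - 599211) - 3357383 = (0*(-92) - 599211) - 3357383 = (0 - 599211) - 3357383 = -599211 - 3357383 = -3956594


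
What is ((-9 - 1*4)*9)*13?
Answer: -1521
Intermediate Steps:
((-9 - 1*4)*9)*13 = ((-9 - 4)*9)*13 = -13*9*13 = -117*13 = -1521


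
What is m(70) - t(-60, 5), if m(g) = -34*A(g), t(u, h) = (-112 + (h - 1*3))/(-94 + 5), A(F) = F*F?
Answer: -14827510/89 ≈ -1.6660e+5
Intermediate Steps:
A(F) = F**2
t(u, h) = 115/89 - h/89 (t(u, h) = (-112 + (h - 3))/(-89) = (-112 + (-3 + h))*(-1/89) = (-115 + h)*(-1/89) = 115/89 - h/89)
m(g) = -34*g**2
m(70) - t(-60, 5) = -34*70**2 - (115/89 - 1/89*5) = -34*4900 - (115/89 - 5/89) = -166600 - 1*110/89 = -166600 - 110/89 = -14827510/89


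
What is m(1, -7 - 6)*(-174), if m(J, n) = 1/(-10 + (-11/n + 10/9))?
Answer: 20358/941 ≈ 21.634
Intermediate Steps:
m(J, n) = 1/(-80/9 - 11/n) (m(J, n) = 1/(-10 + (-11/n + 10*(⅑))) = 1/(-10 + (-11/n + 10/9)) = 1/(-10 + (10/9 - 11/n)) = 1/(-80/9 - 11/n))
m(1, -7 - 6)*(-174) = -9*(-7 - 6)/(99 + 80*(-7 - 6))*(-174) = -9*(-13)/(99 + 80*(-13))*(-174) = -9*(-13)/(99 - 1040)*(-174) = -9*(-13)/(-941)*(-174) = -9*(-13)*(-1/941)*(-174) = -117/941*(-174) = 20358/941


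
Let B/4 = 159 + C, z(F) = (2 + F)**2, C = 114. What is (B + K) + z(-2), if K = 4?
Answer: 1096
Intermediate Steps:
B = 1092 (B = 4*(159 + 114) = 4*273 = 1092)
(B + K) + z(-2) = (1092 + 4) + (2 - 2)**2 = 1096 + 0**2 = 1096 + 0 = 1096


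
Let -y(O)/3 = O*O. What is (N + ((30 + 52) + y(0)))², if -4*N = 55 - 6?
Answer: 77841/16 ≈ 4865.1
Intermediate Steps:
y(O) = -3*O² (y(O) = -3*O*O = -3*O²)
N = -49/4 (N = -(55 - 6)/4 = -¼*49 = -49/4 ≈ -12.250)
(N + ((30 + 52) + y(0)))² = (-49/4 + ((30 + 52) - 3*0²))² = (-49/4 + (82 - 3*0))² = (-49/4 + (82 + 0))² = (-49/4 + 82)² = (279/4)² = 77841/16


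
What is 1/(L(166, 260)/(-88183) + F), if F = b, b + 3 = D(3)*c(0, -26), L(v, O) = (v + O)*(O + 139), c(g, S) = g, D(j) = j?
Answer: -88183/434523 ≈ -0.20294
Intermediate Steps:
L(v, O) = (139 + O)*(O + v) (L(v, O) = (O + v)*(139 + O) = (139 + O)*(O + v))
b = -3 (b = -3 + 3*0 = -3 + 0 = -3)
F = -3
1/(L(166, 260)/(-88183) + F) = 1/((260**2 + 139*260 + 139*166 + 260*166)/(-88183) - 3) = 1/((67600 + 36140 + 23074 + 43160)*(-1/88183) - 3) = 1/(169974*(-1/88183) - 3) = 1/(-169974/88183 - 3) = 1/(-434523/88183) = -88183/434523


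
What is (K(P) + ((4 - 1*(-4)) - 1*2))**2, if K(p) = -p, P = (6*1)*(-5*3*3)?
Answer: 76176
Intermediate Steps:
P = -270 (P = 6*(-15*3) = 6*(-45) = -270)
(K(P) + ((4 - 1*(-4)) - 1*2))**2 = (-1*(-270) + ((4 - 1*(-4)) - 1*2))**2 = (270 + ((4 + 4) - 2))**2 = (270 + (8 - 2))**2 = (270 + 6)**2 = 276**2 = 76176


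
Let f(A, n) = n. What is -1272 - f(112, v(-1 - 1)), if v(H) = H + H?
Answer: -1268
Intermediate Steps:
v(H) = 2*H
-1272 - f(112, v(-1 - 1)) = -1272 - 2*(-1 - 1) = -1272 - 2*(-2) = -1272 - 1*(-4) = -1272 + 4 = -1268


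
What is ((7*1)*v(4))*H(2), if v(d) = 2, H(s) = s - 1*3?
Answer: -14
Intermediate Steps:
H(s) = -3 + s (H(s) = s - 3 = -3 + s)
((7*1)*v(4))*H(2) = ((7*1)*2)*(-3 + 2) = (7*2)*(-1) = 14*(-1) = -14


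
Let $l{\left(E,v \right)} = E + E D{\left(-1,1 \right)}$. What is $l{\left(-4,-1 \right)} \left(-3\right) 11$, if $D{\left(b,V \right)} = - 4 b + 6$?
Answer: $1452$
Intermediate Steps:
$D{\left(b,V \right)} = 6 - 4 b$
$l{\left(E,v \right)} = 11 E$ ($l{\left(E,v \right)} = E + E \left(6 - -4\right) = E + E \left(6 + 4\right) = E + E 10 = E + 10 E = 11 E$)
$l{\left(-4,-1 \right)} \left(-3\right) 11 = 11 \left(-4\right) \left(-3\right) 11 = \left(-44\right) \left(-3\right) 11 = 132 \cdot 11 = 1452$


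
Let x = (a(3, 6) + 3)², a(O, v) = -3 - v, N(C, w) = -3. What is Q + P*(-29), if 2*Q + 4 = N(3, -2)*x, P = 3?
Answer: -143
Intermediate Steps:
x = 36 (x = ((-3 - 1*6) + 3)² = ((-3 - 6) + 3)² = (-9 + 3)² = (-6)² = 36)
Q = -56 (Q = -2 + (-3*36)/2 = -2 + (½)*(-108) = -2 - 54 = -56)
Q + P*(-29) = -56 + 3*(-29) = -56 - 87 = -143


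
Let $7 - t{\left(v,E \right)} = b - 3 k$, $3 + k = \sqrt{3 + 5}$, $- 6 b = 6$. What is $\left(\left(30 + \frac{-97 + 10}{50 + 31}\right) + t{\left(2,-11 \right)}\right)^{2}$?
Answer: $\frac{621004}{729} + \frac{3016 \sqrt{2}}{9} \approx 1325.8$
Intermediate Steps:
$b = -1$ ($b = \left(- \frac{1}{6}\right) 6 = -1$)
$k = -3 + 2 \sqrt{2}$ ($k = -3 + \sqrt{3 + 5} = -3 + \sqrt{8} = -3 + 2 \sqrt{2} \approx -0.17157$)
$t{\left(v,E \right)} = -1 + 6 \sqrt{2}$ ($t{\left(v,E \right)} = 7 - \left(-1 - 3 \left(-3 + 2 \sqrt{2}\right)\right) = 7 - \left(-1 + \left(9 - 6 \sqrt{2}\right)\right) = 7 - \left(8 - 6 \sqrt{2}\right) = -1 + 6 \sqrt{2}$)
$\left(\left(30 + \frac{-97 + 10}{50 + 31}\right) + t{\left(2,-11 \right)}\right)^{2} = \left(\left(30 + \frac{-97 + 10}{50 + 31}\right) - \left(1 - 6 \sqrt{2}\right)\right)^{2} = \left(\left(30 - \frac{87}{81}\right) - \left(1 - 6 \sqrt{2}\right)\right)^{2} = \left(\left(30 - \frac{29}{27}\right) - \left(1 - 6 \sqrt{2}\right)\right)^{2} = \left(\frac{781}{27} - \left(1 - 6 \sqrt{2}\right)\right)^{2} = \left(\frac{754}{27} + 6 \sqrt{2}\right)^{2}$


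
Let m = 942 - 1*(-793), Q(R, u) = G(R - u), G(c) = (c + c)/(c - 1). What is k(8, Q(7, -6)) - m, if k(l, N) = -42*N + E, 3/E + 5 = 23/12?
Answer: -67598/37 ≈ -1827.0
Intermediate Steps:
E = -36/37 (E = 3/(-5 + 23/12) = 3/(-37/12) = 3*(-12/37) = -36/37 ≈ -0.97297)
G(c) = 2*c/(-1 + c) (G(c) = (2*c)/(-1 + c) = 2*c/(-1 + c))
Q(R, u) = 2*(R - u)/(-1 + R - u) (Q(R, u) = 2*(R - u)/(-1 + (R - u)) = 2*(R - u)/(-1 + R - u))
k(l, N) = -36/37 - 42*N (k(l, N) = -42*N - 36/37 = -36/37 - 42*N)
m = 1735 (m = 942 + 793 = 1735)
k(8, Q(7, -6)) - m = (-36/37 - 84*(-6 - 1*7)/(1 - 6 - 1*7)) - 1*1735 = (-36/37 - 84*(-6 - 7)/(1 - 6 - 7)) - 1735 = (-36/37 - 84*(-13)/(-12)) - 1735 = (-36/37 - 84*(-1)*(-13)/12) - 1735 = (-36/37 - 42*13/6) - 1735 = (-36/37 - 91) - 1735 = -3403/37 - 1735 = -67598/37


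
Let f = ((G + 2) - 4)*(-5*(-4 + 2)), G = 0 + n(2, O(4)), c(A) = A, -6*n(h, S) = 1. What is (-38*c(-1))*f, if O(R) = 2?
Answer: -2470/3 ≈ -823.33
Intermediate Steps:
n(h, S) = -⅙ (n(h, S) = -⅙*1 = -⅙)
G = -⅙ (G = 0 - ⅙ = -⅙ ≈ -0.16667)
f = -65/3 (f = ((-⅙ + 2) - 4)*(-5*(-4 + 2)) = (11/6 - 4)*(-5*(-2)) = -13/6*10 = -65/3 ≈ -21.667)
(-38*c(-1))*f = -38*(-1)*(-65/3) = 38*(-65/3) = -2470/3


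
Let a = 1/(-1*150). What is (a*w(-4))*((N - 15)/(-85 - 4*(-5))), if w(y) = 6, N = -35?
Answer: -2/65 ≈ -0.030769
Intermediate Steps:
a = -1/150 (a = 1/(-150) = -1/150 ≈ -0.0066667)
(a*w(-4))*((N - 15)/(-85 - 4*(-5))) = (-1/150*6)*((-35 - 15)/(-85 - 4*(-5))) = -(-2)/(-85 + 20) = -(-2)/(-65) = -(-2)*(-1)/65 = -1/25*10/13 = -2/65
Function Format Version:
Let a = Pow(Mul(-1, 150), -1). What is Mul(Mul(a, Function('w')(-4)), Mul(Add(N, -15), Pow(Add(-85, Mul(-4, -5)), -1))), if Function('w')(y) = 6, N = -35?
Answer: Rational(-2, 65) ≈ -0.030769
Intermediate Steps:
a = Rational(-1, 150) (a = Pow(-150, -1) = Rational(-1, 150) ≈ -0.0066667)
Mul(Mul(a, Function('w')(-4)), Mul(Add(N, -15), Pow(Add(-85, Mul(-4, -5)), -1))) = Mul(Mul(Rational(-1, 150), 6), Mul(Add(-35, -15), Pow(Add(-85, Mul(-4, -5)), -1))) = Mul(Rational(-1, 25), Mul(-50, Pow(Add(-85, 20), -1))) = Mul(Rational(-1, 25), Mul(-50, Pow(-65, -1))) = Mul(Rational(-1, 25), Mul(-50, Rational(-1, 65))) = Mul(Rational(-1, 25), Rational(10, 13)) = Rational(-2, 65)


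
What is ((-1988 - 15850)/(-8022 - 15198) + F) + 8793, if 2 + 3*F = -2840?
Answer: 3373967/430 ≈ 7846.4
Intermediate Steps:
F = -2842/3 (F = -⅔ + (⅓)*(-2840) = -⅔ - 2840/3 = -2842/3 ≈ -947.33)
((-1988 - 15850)/(-8022 - 15198) + F) + 8793 = ((-1988 - 15850)/(-8022 - 15198) - 2842/3) + 8793 = (-17838/(-23220) - 2842/3) + 8793 = (-17838*(-1/23220) - 2842/3) + 8793 = (991/1290 - 2842/3) + 8793 = -407023/430 + 8793 = 3373967/430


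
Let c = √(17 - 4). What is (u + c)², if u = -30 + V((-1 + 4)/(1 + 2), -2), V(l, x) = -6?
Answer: (36 - √13)² ≈ 1049.4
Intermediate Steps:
c = √13 ≈ 3.6056
u = -36 (u = -30 - 6 = -36)
(u + c)² = (-36 + √13)²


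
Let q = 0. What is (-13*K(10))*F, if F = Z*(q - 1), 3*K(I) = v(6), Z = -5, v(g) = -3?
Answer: 65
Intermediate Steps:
K(I) = -1 (K(I) = (⅓)*(-3) = -1)
F = 5 (F = -5*(0 - 1) = -5*(-1) = 5)
(-13*K(10))*F = -13*(-1)*5 = 13*5 = 65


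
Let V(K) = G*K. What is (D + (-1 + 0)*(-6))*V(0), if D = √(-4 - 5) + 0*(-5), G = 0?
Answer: 0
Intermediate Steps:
D = 3*I (D = √(-9) + 0 = 3*I + 0 = 3*I ≈ 3.0*I)
V(K) = 0 (V(K) = 0*K = 0)
(D + (-1 + 0)*(-6))*V(0) = (3*I + (-1 + 0)*(-6))*0 = (3*I - 1*(-6))*0 = (3*I + 6)*0 = (6 + 3*I)*0 = 0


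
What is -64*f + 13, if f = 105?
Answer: -6707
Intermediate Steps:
-64*f + 13 = -64*105 + 13 = -6720 + 13 = -6707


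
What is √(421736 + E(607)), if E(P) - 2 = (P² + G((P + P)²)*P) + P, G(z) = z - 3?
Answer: √895383145 ≈ 29923.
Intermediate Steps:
G(z) = -3 + z
E(P) = 2 + P + P² + P*(-3 + 4*P²) (E(P) = 2 + ((P² + (-3 + (P + P)²)*P) + P) = 2 + ((P² + (-3 + (2*P)²)*P) + P) = 2 + ((P² + (-3 + 4*P²)*P) + P) = 2 + ((P² + P*(-3 + 4*P²)) + P) = 2 + (P + P² + P*(-3 + 4*P²)) = 2 + P + P² + P*(-3 + 4*P²))
√(421736 + E(607)) = √(421736 + (2 + 607² - 2*607 + 4*607³)) = √(421736 + (2 + 368449 - 1214 + 4*223648543)) = √(421736 + (2 + 368449 - 1214 + 894594172)) = √(421736 + 894961409) = √895383145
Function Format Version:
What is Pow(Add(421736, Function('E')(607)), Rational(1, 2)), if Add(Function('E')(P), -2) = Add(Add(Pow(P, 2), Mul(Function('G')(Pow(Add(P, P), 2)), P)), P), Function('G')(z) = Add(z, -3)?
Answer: Pow(895383145, Rational(1, 2)) ≈ 29923.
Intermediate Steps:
Function('G')(z) = Add(-3, z)
Function('E')(P) = Add(2, P, Pow(P, 2), Mul(P, Add(-3, Mul(4, Pow(P, 2))))) (Function('E')(P) = Add(2, Add(Add(Pow(P, 2), Mul(Add(-3, Pow(Add(P, P), 2)), P)), P)) = Add(2, Add(Add(Pow(P, 2), Mul(Add(-3, Pow(Mul(2, P), 2)), P)), P)) = Add(2, Add(Add(Pow(P, 2), Mul(Add(-3, Mul(4, Pow(P, 2))), P)), P)) = Add(2, Add(Add(Pow(P, 2), Mul(P, Add(-3, Mul(4, Pow(P, 2))))), P)) = Add(2, Add(P, Pow(P, 2), Mul(P, Add(-3, Mul(4, Pow(P, 2)))))) = Add(2, P, Pow(P, 2), Mul(P, Add(-3, Mul(4, Pow(P, 2))))))
Pow(Add(421736, Function('E')(607)), Rational(1, 2)) = Pow(Add(421736, Add(2, Pow(607, 2), Mul(-2, 607), Mul(4, Pow(607, 3)))), Rational(1, 2)) = Pow(Add(421736, Add(2, 368449, -1214, Mul(4, 223648543))), Rational(1, 2)) = Pow(Add(421736, Add(2, 368449, -1214, 894594172)), Rational(1, 2)) = Pow(Add(421736, 894961409), Rational(1, 2)) = Pow(895383145, Rational(1, 2))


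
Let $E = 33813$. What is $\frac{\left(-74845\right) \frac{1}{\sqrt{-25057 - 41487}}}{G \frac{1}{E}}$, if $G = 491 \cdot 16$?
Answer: $\frac{2530733985 i \sqrt{4159}}{130692416} \approx 1248.8 i$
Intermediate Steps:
$G = 7856$
$\frac{\left(-74845\right) \frac{1}{\sqrt{-25057 - 41487}}}{G \frac{1}{E}} = \frac{\left(-74845\right) \frac{1}{\sqrt{-25057 - 41487}}}{7856 \cdot \frac{1}{33813}} = \frac{\left(-74845\right) \frac{1}{\sqrt{-66544}}}{7856 \cdot \frac{1}{33813}} = \frac{\left(-74845\right) \frac{1}{4 i \sqrt{4159}}}{\frac{7856}{33813}} = - 74845 \left(- \frac{i \sqrt{4159}}{16636}\right) \frac{33813}{7856} = \frac{74845 i \sqrt{4159}}{16636} \cdot \frac{33813}{7856} = \frac{2530733985 i \sqrt{4159}}{130692416}$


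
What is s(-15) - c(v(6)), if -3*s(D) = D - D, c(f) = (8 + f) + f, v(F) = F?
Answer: -20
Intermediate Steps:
c(f) = 8 + 2*f
s(D) = 0 (s(D) = -(D - D)/3 = -1/3*0 = 0)
s(-15) - c(v(6)) = 0 - (8 + 2*6) = 0 - (8 + 12) = 0 - 1*20 = 0 - 20 = -20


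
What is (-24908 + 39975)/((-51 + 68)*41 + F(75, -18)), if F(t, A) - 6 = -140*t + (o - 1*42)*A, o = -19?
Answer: -15067/8699 ≈ -1.7320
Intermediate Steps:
F(t, A) = 6 - 140*t - 61*A (F(t, A) = 6 + (-140*t + (-19 - 1*42)*A) = 6 + (-140*t + (-19 - 42)*A) = 6 + (-140*t - 61*A) = 6 - 140*t - 61*A)
(-24908 + 39975)/((-51 + 68)*41 + F(75, -18)) = (-24908 + 39975)/((-51 + 68)*41 + (6 - 140*75 - 61*(-18))) = 15067/(17*41 + (6 - 10500 + 1098)) = 15067/(697 - 9396) = 15067/(-8699) = 15067*(-1/8699) = -15067/8699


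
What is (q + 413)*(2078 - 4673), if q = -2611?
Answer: 5703810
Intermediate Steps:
(q + 413)*(2078 - 4673) = (-2611 + 413)*(2078 - 4673) = -2198*(-2595) = 5703810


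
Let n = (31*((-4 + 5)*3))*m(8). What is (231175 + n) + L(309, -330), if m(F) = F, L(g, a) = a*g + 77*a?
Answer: 104539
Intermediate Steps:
L(g, a) = 77*a + a*g
n = 744 (n = (31*((-4 + 5)*3))*8 = (31*(1*3))*8 = (31*3)*8 = 93*8 = 744)
(231175 + n) + L(309, -330) = (231175 + 744) - 330*(77 + 309) = 231919 - 330*386 = 231919 - 127380 = 104539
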